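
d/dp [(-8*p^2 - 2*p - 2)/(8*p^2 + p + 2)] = 2*(4*p^2 - 1)/(64*p^4 + 16*p^3 + 33*p^2 + 4*p + 4)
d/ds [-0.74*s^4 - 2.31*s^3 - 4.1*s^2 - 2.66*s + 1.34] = -2.96*s^3 - 6.93*s^2 - 8.2*s - 2.66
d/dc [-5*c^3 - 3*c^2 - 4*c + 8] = -15*c^2 - 6*c - 4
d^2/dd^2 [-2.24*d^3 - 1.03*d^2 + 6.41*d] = -13.44*d - 2.06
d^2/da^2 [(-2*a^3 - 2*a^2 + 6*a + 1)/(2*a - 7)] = 4*(-4*a^3 + 42*a^2 - 147*a - 5)/(8*a^3 - 84*a^2 + 294*a - 343)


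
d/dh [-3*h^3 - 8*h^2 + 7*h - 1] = -9*h^2 - 16*h + 7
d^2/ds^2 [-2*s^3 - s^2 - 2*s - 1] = -12*s - 2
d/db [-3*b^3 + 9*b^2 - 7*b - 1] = -9*b^2 + 18*b - 7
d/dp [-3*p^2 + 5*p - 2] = 5 - 6*p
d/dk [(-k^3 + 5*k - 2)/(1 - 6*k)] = (12*k^3 - 3*k^2 - 7)/(36*k^2 - 12*k + 1)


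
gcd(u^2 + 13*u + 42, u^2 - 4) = 1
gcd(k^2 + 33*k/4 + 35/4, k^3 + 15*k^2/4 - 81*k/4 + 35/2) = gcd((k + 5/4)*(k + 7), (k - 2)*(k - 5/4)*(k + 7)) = k + 7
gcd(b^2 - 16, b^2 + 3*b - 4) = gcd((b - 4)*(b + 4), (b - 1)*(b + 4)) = b + 4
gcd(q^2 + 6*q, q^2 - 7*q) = q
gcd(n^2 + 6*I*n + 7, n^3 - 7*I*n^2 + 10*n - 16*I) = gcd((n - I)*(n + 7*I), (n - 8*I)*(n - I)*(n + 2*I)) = n - I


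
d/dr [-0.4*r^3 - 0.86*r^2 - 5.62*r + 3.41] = -1.2*r^2 - 1.72*r - 5.62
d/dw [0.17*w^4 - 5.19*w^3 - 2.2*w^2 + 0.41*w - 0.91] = 0.68*w^3 - 15.57*w^2 - 4.4*w + 0.41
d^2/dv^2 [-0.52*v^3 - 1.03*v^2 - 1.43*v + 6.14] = -3.12*v - 2.06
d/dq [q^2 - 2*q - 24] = 2*q - 2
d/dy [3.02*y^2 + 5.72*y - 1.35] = 6.04*y + 5.72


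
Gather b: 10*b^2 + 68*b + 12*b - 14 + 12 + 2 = 10*b^2 + 80*b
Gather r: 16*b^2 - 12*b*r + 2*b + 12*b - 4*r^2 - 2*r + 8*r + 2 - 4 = 16*b^2 + 14*b - 4*r^2 + r*(6 - 12*b) - 2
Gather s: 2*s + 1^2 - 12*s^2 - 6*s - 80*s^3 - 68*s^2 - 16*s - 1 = -80*s^3 - 80*s^2 - 20*s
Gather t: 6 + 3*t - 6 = 3*t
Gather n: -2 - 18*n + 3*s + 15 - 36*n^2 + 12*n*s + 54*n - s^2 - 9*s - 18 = -36*n^2 + n*(12*s + 36) - s^2 - 6*s - 5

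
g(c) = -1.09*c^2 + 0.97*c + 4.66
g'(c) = 0.97 - 2.18*c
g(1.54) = 3.57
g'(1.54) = -2.39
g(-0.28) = 4.30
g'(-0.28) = 1.58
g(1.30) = 4.08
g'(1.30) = -1.86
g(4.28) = -11.16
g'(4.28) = -8.36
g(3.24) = -3.64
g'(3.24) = -6.09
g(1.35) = 3.98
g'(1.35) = -1.97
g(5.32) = -21.03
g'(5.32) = -10.63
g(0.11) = 4.75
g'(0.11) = 0.73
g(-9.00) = -92.36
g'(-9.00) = 20.59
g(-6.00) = -40.40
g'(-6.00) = 14.05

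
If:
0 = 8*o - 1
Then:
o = 1/8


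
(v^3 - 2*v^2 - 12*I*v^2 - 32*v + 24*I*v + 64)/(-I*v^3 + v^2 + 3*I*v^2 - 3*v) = (-v^3 + 2*v^2 + 12*I*v^2 + 32*v - 24*I*v - 64)/(v*(I*v^2 - v - 3*I*v + 3))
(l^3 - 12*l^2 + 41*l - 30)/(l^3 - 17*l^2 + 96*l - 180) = (l - 1)/(l - 6)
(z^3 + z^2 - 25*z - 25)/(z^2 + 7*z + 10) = (z^2 - 4*z - 5)/(z + 2)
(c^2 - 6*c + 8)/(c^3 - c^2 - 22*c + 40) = 1/(c + 5)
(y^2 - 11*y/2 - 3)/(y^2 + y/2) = (y - 6)/y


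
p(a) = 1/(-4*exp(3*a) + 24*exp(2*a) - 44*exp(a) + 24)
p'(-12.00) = 0.00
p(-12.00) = 0.04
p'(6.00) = 0.00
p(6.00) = 0.00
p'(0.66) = -113.27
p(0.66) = -3.85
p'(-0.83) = 0.14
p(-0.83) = 0.11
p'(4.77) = 0.00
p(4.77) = -0.00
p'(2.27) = 0.00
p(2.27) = -0.00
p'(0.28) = 0.92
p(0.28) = -0.68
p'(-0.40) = 0.69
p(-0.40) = 0.24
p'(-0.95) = 0.10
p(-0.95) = 0.10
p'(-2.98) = 0.00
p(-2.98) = 0.05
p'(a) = (12*exp(3*a) - 48*exp(2*a) + 44*exp(a))/(-4*exp(3*a) + 24*exp(2*a) - 44*exp(a) + 24)^2 = (3*exp(2*a) - 12*exp(a) + 11)*exp(a)/(4*(exp(3*a) - 6*exp(2*a) + 11*exp(a) - 6)^2)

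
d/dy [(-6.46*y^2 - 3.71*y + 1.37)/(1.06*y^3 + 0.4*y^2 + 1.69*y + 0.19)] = (6.8476*y^4 + 7.8652*y^3 - 13.79*y^2 - 3.5508*y - 3.0202)/(1.1236*y^6 + 0.848*y^5 + 3.7428*y^4 + 1.7548*y^3 + 3.0081*y^2 + 0.6422*y + 0.0361)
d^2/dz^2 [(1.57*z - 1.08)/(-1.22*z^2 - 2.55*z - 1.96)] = (-(1.57*z - 1.08)*(2.44*z + 2.55)*(4.88*z + 5.1) + (11.4924*z + 5.3718)*(1.22*z^2 + 2.55*z + 1.96))/(1.22*z^2 + 2.55*z + 1.96)^3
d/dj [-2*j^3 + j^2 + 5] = 2*j*(1 - 3*j)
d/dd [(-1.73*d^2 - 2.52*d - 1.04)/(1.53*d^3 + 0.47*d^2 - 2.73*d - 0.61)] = (2.6469*d^4 + 7.7112*d^3 + 10.6809*d^2 + 3.0882*d - 1.302)/(2.3409*d^6 + 1.4382*d^5 - 8.1329*d^4 - 4.4328*d^3 + 6.8795*d^2 + 3.3306*d + 0.3721)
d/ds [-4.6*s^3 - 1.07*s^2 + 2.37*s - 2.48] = -13.8*s^2 - 2.14*s + 2.37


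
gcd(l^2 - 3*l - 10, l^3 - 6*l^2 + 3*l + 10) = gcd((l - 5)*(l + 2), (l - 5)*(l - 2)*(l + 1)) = l - 5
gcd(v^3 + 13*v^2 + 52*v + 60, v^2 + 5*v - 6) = v + 6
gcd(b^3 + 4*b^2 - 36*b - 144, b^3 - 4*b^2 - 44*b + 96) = b + 6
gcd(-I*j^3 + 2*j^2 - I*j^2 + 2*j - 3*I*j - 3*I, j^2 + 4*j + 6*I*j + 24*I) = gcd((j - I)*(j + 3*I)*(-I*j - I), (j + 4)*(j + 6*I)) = 1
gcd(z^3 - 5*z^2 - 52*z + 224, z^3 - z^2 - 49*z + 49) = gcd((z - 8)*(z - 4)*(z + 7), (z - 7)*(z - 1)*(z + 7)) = z + 7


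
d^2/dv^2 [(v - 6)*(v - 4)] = 2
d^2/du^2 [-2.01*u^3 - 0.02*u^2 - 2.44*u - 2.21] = -12.06*u - 0.04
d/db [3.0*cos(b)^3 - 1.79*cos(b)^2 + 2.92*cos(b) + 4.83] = (-9.0*cos(b)^2 + 3.58*cos(b) - 2.92)*sin(b)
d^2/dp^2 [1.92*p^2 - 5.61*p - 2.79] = 3.84000000000000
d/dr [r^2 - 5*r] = 2*r - 5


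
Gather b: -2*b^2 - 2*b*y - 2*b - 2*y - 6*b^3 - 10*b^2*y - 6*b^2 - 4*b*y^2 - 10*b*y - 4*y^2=-6*b^3 + b^2*(-10*y - 8) + b*(-4*y^2 - 12*y - 2) - 4*y^2 - 2*y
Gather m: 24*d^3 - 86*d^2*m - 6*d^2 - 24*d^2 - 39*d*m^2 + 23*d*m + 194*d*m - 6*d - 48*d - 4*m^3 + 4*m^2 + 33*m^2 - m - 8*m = 24*d^3 - 30*d^2 - 54*d - 4*m^3 + m^2*(37 - 39*d) + m*(-86*d^2 + 217*d - 9)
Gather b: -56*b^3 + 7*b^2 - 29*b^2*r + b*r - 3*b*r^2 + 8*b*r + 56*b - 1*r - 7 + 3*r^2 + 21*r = -56*b^3 + b^2*(7 - 29*r) + b*(-3*r^2 + 9*r + 56) + 3*r^2 + 20*r - 7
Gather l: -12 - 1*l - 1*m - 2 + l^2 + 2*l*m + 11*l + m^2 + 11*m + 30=l^2 + l*(2*m + 10) + m^2 + 10*m + 16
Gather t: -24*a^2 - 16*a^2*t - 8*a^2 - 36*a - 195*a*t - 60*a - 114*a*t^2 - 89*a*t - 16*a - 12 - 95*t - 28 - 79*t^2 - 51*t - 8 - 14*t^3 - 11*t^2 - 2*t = -32*a^2 - 112*a - 14*t^3 + t^2*(-114*a - 90) + t*(-16*a^2 - 284*a - 148) - 48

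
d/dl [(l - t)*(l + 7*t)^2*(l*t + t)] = t*(l + 7*t)*(2*(l + 1)*(l - t) + (l + 1)*(l + 7*t) + (l - t)*(l + 7*t))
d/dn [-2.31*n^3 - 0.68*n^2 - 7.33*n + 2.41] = -6.93*n^2 - 1.36*n - 7.33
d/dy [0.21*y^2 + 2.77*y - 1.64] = 0.42*y + 2.77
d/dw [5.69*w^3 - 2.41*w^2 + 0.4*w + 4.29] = 17.07*w^2 - 4.82*w + 0.4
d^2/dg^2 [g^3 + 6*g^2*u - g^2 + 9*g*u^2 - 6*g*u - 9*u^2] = 6*g + 12*u - 2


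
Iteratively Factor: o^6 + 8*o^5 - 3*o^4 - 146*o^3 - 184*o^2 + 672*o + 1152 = (o + 4)*(o^5 + 4*o^4 - 19*o^3 - 70*o^2 + 96*o + 288) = (o + 4)^2*(o^4 - 19*o^2 + 6*o + 72) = (o - 3)*(o + 4)^2*(o^3 + 3*o^2 - 10*o - 24) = (o - 3)^2*(o + 4)^2*(o^2 + 6*o + 8) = (o - 3)^2*(o + 4)^3*(o + 2)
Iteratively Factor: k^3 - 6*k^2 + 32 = (k - 4)*(k^2 - 2*k - 8) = (k - 4)^2*(k + 2)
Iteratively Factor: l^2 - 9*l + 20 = (l - 4)*(l - 5)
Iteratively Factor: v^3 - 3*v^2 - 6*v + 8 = (v + 2)*(v^2 - 5*v + 4) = (v - 4)*(v + 2)*(v - 1)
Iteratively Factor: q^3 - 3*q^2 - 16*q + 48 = (q - 3)*(q^2 - 16) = (q - 3)*(q + 4)*(q - 4)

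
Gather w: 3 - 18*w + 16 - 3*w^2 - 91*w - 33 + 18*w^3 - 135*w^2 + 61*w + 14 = 18*w^3 - 138*w^2 - 48*w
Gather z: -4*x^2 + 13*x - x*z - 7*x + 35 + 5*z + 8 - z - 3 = -4*x^2 + 6*x + z*(4 - x) + 40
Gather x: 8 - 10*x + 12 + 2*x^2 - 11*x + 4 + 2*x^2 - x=4*x^2 - 22*x + 24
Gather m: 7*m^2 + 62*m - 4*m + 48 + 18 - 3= 7*m^2 + 58*m + 63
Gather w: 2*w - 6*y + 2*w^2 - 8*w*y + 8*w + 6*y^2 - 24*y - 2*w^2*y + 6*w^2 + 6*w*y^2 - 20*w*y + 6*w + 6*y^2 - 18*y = w^2*(8 - 2*y) + w*(6*y^2 - 28*y + 16) + 12*y^2 - 48*y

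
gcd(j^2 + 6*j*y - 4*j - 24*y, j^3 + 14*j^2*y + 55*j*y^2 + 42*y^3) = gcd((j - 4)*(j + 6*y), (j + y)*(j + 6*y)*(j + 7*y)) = j + 6*y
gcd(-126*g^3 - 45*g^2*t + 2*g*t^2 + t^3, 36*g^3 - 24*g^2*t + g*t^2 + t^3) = 6*g + t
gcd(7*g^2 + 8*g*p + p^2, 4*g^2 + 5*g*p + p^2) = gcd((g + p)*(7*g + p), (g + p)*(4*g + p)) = g + p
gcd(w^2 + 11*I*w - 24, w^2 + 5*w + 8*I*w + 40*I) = w + 8*I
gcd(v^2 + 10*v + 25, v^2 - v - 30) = v + 5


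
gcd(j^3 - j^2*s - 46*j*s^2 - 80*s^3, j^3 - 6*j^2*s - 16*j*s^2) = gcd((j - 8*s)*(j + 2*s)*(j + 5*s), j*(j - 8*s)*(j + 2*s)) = -j^2 + 6*j*s + 16*s^2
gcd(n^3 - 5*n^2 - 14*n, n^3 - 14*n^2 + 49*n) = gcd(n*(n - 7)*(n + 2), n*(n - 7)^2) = n^2 - 7*n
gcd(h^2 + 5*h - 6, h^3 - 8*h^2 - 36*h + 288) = h + 6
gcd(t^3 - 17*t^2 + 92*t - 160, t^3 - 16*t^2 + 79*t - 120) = t^2 - 13*t + 40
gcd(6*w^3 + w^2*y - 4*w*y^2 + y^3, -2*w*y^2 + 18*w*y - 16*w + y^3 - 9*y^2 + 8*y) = -2*w + y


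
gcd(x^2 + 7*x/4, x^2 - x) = x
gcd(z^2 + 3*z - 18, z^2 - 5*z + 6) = z - 3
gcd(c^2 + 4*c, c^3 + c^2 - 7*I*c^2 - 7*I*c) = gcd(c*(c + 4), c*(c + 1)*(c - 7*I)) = c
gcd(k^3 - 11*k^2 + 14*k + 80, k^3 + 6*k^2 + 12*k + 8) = k + 2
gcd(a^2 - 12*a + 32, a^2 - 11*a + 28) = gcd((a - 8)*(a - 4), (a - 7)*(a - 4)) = a - 4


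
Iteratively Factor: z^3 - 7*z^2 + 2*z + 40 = (z - 4)*(z^2 - 3*z - 10) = (z - 5)*(z - 4)*(z + 2)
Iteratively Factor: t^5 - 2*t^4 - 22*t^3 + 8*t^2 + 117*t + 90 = (t - 5)*(t^4 + 3*t^3 - 7*t^2 - 27*t - 18) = (t - 5)*(t + 1)*(t^3 + 2*t^2 - 9*t - 18) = (t - 5)*(t - 3)*(t + 1)*(t^2 + 5*t + 6) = (t - 5)*(t - 3)*(t + 1)*(t + 2)*(t + 3)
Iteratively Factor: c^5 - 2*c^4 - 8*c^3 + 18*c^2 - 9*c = (c - 3)*(c^4 + c^3 - 5*c^2 + 3*c) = c*(c - 3)*(c^3 + c^2 - 5*c + 3) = c*(c - 3)*(c - 1)*(c^2 + 2*c - 3) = c*(c - 3)*(c - 1)*(c + 3)*(c - 1)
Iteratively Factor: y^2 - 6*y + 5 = (y - 5)*(y - 1)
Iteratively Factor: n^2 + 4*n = (n)*(n + 4)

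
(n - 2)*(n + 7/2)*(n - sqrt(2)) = n^3 - sqrt(2)*n^2 + 3*n^2/2 - 7*n - 3*sqrt(2)*n/2 + 7*sqrt(2)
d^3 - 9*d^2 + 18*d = d*(d - 6)*(d - 3)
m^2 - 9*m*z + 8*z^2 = (m - 8*z)*(m - z)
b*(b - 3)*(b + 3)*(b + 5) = b^4 + 5*b^3 - 9*b^2 - 45*b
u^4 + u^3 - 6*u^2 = u^2*(u - 2)*(u + 3)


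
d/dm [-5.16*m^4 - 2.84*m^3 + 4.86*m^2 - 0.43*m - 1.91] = -20.64*m^3 - 8.52*m^2 + 9.72*m - 0.43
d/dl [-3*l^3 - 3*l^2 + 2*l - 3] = -9*l^2 - 6*l + 2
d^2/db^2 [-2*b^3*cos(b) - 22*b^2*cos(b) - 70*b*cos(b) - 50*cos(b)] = 2*b^3*cos(b) + 12*b^2*sin(b) + 22*b^2*cos(b) + 88*b*sin(b) + 58*b*cos(b) + 140*sin(b) + 6*cos(b)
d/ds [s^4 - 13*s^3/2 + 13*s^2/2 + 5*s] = 4*s^3 - 39*s^2/2 + 13*s + 5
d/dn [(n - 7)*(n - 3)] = 2*n - 10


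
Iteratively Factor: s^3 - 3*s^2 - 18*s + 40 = (s - 2)*(s^2 - s - 20) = (s - 5)*(s - 2)*(s + 4)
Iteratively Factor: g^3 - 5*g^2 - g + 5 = (g - 1)*(g^2 - 4*g - 5) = (g - 5)*(g - 1)*(g + 1)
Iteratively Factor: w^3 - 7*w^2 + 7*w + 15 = (w - 3)*(w^2 - 4*w - 5) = (w - 3)*(w + 1)*(w - 5)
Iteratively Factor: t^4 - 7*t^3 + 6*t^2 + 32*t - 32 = (t - 1)*(t^3 - 6*t^2 + 32) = (t - 4)*(t - 1)*(t^2 - 2*t - 8) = (t - 4)*(t - 1)*(t + 2)*(t - 4)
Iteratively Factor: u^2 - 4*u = (u)*(u - 4)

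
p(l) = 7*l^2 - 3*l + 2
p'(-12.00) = -171.00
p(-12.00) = 1046.00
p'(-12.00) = -171.00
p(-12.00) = 1046.00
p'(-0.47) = -9.58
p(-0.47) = 4.96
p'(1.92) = 23.88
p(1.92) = 22.04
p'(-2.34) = -35.76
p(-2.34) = 47.35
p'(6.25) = 84.50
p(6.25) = 256.69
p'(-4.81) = -70.34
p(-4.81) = 178.38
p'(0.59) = 5.26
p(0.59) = 2.67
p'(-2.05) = -31.70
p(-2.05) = 37.57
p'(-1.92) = -29.88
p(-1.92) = 33.56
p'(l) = 14*l - 3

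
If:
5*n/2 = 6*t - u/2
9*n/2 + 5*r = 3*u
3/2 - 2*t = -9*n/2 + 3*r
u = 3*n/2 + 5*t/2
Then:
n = -57/2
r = -117/4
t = -39/2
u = -183/2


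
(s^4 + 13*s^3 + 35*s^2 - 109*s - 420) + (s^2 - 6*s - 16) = s^4 + 13*s^3 + 36*s^2 - 115*s - 436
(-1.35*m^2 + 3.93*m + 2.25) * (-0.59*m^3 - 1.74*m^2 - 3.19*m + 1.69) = 0.7965*m^5 + 0.0303000000000004*m^4 - 3.8592*m^3 - 18.7332*m^2 - 0.5358*m + 3.8025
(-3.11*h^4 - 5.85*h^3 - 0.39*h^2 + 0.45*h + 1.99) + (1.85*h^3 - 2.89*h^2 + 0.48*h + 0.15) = -3.11*h^4 - 4.0*h^3 - 3.28*h^2 + 0.93*h + 2.14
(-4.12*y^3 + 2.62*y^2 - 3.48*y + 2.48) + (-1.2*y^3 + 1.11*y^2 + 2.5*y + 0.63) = -5.32*y^3 + 3.73*y^2 - 0.98*y + 3.11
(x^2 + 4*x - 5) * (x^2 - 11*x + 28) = x^4 - 7*x^3 - 21*x^2 + 167*x - 140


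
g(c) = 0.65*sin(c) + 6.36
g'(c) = 0.65*cos(c)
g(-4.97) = 6.99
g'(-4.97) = 0.17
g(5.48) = 5.89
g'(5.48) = 0.45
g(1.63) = 7.01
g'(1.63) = -0.04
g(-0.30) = 6.17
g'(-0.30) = 0.62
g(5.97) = 6.16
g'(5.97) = 0.62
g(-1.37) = 5.72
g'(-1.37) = 0.13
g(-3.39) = 6.52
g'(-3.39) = -0.63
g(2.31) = 6.84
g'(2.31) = -0.44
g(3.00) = 6.45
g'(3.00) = -0.64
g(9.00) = 6.63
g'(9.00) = -0.59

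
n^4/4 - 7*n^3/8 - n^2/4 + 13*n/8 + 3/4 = (n/4 + 1/4)*(n - 3)*(n - 2)*(n + 1/2)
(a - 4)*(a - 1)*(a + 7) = a^3 + 2*a^2 - 31*a + 28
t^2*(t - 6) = t^3 - 6*t^2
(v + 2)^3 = v^3 + 6*v^2 + 12*v + 8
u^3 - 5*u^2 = u^2*(u - 5)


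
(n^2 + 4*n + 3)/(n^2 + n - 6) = (n + 1)/(n - 2)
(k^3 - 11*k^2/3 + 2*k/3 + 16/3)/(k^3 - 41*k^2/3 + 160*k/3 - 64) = (k^2 - k - 2)/(k^2 - 11*k + 24)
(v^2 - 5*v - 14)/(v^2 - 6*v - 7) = (v + 2)/(v + 1)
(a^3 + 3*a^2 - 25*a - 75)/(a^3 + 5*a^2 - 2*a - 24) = (a^2 - 25)/(a^2 + 2*a - 8)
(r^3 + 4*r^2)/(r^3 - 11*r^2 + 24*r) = r*(r + 4)/(r^2 - 11*r + 24)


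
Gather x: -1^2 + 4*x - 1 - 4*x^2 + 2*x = -4*x^2 + 6*x - 2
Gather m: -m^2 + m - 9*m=-m^2 - 8*m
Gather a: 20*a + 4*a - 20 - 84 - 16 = 24*a - 120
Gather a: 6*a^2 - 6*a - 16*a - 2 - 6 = 6*a^2 - 22*a - 8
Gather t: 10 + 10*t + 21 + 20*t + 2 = 30*t + 33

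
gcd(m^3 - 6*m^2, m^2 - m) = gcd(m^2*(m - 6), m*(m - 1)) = m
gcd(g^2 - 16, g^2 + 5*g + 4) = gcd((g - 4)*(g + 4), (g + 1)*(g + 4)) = g + 4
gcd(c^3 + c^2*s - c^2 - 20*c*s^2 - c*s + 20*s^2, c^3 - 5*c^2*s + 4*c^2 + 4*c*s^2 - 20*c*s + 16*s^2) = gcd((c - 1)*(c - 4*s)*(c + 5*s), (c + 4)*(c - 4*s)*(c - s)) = -c + 4*s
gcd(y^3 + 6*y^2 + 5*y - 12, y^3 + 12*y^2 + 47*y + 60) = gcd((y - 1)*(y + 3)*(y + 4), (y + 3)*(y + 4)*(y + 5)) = y^2 + 7*y + 12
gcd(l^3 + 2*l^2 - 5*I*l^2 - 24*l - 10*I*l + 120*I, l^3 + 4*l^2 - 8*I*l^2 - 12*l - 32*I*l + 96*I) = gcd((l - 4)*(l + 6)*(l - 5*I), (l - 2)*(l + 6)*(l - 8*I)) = l + 6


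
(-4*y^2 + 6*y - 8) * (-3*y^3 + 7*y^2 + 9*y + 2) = 12*y^5 - 46*y^4 + 30*y^3 - 10*y^2 - 60*y - 16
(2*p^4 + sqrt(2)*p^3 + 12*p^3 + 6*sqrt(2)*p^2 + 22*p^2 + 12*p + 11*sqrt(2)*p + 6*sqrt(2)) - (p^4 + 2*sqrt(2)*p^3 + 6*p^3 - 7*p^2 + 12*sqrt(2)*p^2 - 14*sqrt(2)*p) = p^4 - sqrt(2)*p^3 + 6*p^3 - 6*sqrt(2)*p^2 + 29*p^2 + 12*p + 25*sqrt(2)*p + 6*sqrt(2)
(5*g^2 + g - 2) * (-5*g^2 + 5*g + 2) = -25*g^4 + 20*g^3 + 25*g^2 - 8*g - 4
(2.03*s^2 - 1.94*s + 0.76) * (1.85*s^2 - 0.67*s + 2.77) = 3.7555*s^4 - 4.9491*s^3 + 8.3289*s^2 - 5.883*s + 2.1052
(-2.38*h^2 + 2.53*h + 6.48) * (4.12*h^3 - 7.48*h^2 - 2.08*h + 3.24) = -9.8056*h^5 + 28.226*h^4 + 12.7236*h^3 - 61.444*h^2 - 5.2812*h + 20.9952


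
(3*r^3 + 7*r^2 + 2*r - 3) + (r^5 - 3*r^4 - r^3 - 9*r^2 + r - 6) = r^5 - 3*r^4 + 2*r^3 - 2*r^2 + 3*r - 9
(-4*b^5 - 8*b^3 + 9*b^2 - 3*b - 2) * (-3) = 12*b^5 + 24*b^3 - 27*b^2 + 9*b + 6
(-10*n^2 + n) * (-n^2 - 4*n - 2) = 10*n^4 + 39*n^3 + 16*n^2 - 2*n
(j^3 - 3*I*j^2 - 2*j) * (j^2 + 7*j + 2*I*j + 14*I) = j^5 + 7*j^4 - I*j^4 + 4*j^3 - 7*I*j^3 + 28*j^2 - 4*I*j^2 - 28*I*j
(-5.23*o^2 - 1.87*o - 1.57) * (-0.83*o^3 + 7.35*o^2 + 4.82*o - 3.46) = 4.3409*o^5 - 36.8884*o^4 - 37.65*o^3 - 2.4571*o^2 - 1.0972*o + 5.4322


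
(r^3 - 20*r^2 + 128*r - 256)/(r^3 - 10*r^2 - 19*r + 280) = (r^2 - 12*r + 32)/(r^2 - 2*r - 35)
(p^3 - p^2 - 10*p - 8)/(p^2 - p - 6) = (p^2 - 3*p - 4)/(p - 3)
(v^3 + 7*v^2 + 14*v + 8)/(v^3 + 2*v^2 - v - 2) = (v + 4)/(v - 1)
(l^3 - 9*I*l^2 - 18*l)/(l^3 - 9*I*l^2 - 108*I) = l*(l - 3*I)/(l^2 - 3*I*l + 18)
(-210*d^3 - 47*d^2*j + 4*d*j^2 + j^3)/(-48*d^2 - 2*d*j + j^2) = (35*d^2 + 2*d*j - j^2)/(8*d - j)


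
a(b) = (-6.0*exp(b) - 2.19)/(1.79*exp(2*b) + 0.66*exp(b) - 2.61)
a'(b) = (-6.0*exp(b) - 2.19)*(-3.58*exp(2*b) - 0.66*exp(b))/(1.79*exp(2*b) + 0.66*exp(b) - 2.61)^2 - 6.0*exp(b)/(1.79*exp(2*b) + 0.66*exp(b) - 2.61) = (10.74*exp(2*b) + 7.8402*exp(b) + 17.1054)*exp(b)/(3.2041*exp(4*b) + 2.3628*exp(3*b) - 8.9082*exp(2*b) - 3.4452*exp(b) + 6.8121)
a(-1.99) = 1.21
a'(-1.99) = 0.41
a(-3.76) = 0.90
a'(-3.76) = 0.06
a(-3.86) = 0.89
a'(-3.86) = 0.05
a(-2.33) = 1.10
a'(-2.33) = 0.27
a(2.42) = -0.30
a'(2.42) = 0.31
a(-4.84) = 0.86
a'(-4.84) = 0.02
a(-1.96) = 1.22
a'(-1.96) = 0.42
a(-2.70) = 1.01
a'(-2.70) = 0.18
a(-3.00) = 0.97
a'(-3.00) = 0.13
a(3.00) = -0.17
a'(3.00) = 0.17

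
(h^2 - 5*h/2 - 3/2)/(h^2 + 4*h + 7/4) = 2*(h - 3)/(2*h + 7)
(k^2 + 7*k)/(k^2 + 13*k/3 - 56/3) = 3*k/(3*k - 8)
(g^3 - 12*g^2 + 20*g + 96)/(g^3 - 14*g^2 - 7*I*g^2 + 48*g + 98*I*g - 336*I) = (g + 2)/(g - 7*I)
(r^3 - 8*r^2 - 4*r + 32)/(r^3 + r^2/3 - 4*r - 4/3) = 3*(r - 8)/(3*r + 1)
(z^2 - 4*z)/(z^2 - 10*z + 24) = z/(z - 6)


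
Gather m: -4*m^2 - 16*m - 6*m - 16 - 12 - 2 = -4*m^2 - 22*m - 30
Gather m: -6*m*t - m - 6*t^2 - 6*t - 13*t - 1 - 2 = m*(-6*t - 1) - 6*t^2 - 19*t - 3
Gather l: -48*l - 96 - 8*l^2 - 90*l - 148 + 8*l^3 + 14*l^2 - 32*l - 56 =8*l^3 + 6*l^2 - 170*l - 300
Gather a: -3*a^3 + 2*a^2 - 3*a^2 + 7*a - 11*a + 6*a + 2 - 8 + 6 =-3*a^3 - a^2 + 2*a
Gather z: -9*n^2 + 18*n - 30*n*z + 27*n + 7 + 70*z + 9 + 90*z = -9*n^2 + 45*n + z*(160 - 30*n) + 16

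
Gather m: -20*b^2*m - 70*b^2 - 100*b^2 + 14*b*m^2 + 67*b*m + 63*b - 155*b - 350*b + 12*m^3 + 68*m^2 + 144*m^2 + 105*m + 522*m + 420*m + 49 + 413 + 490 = -170*b^2 - 442*b + 12*m^3 + m^2*(14*b + 212) + m*(-20*b^2 + 67*b + 1047) + 952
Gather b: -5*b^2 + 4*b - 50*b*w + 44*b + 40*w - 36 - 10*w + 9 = -5*b^2 + b*(48 - 50*w) + 30*w - 27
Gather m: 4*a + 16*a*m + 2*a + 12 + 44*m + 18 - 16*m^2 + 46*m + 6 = 6*a - 16*m^2 + m*(16*a + 90) + 36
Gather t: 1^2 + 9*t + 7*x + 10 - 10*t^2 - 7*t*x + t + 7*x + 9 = -10*t^2 + t*(10 - 7*x) + 14*x + 20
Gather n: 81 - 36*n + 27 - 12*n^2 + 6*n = -12*n^2 - 30*n + 108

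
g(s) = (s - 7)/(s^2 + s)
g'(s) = (-2*s - 1)*(s - 7)/(s^2 + s)^2 + 1/(s^2 + s)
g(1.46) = -1.54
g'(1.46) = 1.96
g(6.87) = -0.00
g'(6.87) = 0.02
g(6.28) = -0.02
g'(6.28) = 0.03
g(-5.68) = -0.48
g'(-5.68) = -0.15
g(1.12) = -2.48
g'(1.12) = 3.80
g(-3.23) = -1.42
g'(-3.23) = -0.94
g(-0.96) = 207.29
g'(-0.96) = -4992.40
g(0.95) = -3.27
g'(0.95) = 5.65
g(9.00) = 0.02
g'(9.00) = 0.01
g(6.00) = -0.02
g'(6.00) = 0.03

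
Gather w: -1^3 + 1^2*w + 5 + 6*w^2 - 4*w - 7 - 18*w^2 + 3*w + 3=-12*w^2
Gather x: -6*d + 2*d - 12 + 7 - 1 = -4*d - 6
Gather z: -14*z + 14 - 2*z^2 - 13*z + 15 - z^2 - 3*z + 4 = -3*z^2 - 30*z + 33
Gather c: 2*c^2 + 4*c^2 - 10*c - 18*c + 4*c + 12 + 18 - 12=6*c^2 - 24*c + 18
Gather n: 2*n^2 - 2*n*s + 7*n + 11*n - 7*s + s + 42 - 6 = 2*n^2 + n*(18 - 2*s) - 6*s + 36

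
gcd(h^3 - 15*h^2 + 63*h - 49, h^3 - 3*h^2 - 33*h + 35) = h^2 - 8*h + 7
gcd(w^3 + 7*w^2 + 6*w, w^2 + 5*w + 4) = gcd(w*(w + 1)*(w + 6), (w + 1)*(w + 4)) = w + 1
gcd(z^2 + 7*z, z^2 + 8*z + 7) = z + 7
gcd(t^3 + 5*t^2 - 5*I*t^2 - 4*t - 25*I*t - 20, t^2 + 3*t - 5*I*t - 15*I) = 1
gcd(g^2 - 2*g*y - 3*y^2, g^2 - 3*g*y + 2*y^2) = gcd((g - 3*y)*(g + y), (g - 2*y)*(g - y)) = 1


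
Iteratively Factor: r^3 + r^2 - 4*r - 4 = (r - 2)*(r^2 + 3*r + 2) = (r - 2)*(r + 2)*(r + 1)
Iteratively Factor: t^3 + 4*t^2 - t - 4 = (t + 1)*(t^2 + 3*t - 4) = (t - 1)*(t + 1)*(t + 4)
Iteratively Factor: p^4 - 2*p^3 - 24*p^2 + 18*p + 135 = (p + 3)*(p^3 - 5*p^2 - 9*p + 45) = (p - 5)*(p + 3)*(p^2 - 9) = (p - 5)*(p - 3)*(p + 3)*(p + 3)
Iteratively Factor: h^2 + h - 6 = (h + 3)*(h - 2)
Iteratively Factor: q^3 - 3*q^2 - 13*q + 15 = (q - 5)*(q^2 + 2*q - 3) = (q - 5)*(q - 1)*(q + 3)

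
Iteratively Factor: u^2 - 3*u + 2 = (u - 1)*(u - 2)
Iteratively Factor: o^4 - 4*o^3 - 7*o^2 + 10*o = (o - 1)*(o^3 - 3*o^2 - 10*o) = (o - 5)*(o - 1)*(o^2 + 2*o) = (o - 5)*(o - 1)*(o + 2)*(o)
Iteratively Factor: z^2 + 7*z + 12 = (z + 4)*(z + 3)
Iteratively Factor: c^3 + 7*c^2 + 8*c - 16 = (c + 4)*(c^2 + 3*c - 4) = (c - 1)*(c + 4)*(c + 4)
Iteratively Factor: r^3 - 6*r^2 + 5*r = (r - 1)*(r^2 - 5*r) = r*(r - 1)*(r - 5)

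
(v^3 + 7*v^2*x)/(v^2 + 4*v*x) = v*(v + 7*x)/(v + 4*x)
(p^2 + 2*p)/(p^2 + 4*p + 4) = p/(p + 2)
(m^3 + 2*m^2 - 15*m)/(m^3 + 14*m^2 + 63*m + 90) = m*(m - 3)/(m^2 + 9*m + 18)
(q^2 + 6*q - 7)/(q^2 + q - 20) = (q^2 + 6*q - 7)/(q^2 + q - 20)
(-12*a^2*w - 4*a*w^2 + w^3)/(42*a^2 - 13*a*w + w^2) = w*(2*a + w)/(-7*a + w)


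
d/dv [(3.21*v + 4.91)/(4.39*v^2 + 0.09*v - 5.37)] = (14.0919*v^2 + 0.2889*v - (3.21*v + 4.91)*(8.78*v + 0.09) - 17.2377)/(4.39*v^2 + 0.09*v - 5.37)^2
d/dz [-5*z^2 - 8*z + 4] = -10*z - 8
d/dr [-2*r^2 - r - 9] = -4*r - 1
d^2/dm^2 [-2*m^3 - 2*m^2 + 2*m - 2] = -12*m - 4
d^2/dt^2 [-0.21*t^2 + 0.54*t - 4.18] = -0.420000000000000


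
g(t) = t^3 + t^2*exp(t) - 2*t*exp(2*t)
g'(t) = t^2*exp(t) + 3*t^2 - 4*t*exp(2*t) + 2*t*exp(t) - 2*exp(2*t)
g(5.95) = -1738676.37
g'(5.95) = -3781220.23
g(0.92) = -8.68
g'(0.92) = -26.48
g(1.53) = -50.87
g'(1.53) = -141.21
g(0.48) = -2.02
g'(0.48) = -7.62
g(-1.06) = -0.55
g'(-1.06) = 3.29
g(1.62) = -65.22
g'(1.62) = -179.02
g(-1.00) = -0.36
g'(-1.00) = 2.90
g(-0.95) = -0.22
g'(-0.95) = 2.59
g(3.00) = -2212.80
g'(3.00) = -5319.72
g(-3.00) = -26.54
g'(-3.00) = 27.17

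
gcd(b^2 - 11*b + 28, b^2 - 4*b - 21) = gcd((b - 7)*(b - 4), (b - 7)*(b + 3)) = b - 7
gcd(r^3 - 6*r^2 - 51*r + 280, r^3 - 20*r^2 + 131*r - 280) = r^2 - 13*r + 40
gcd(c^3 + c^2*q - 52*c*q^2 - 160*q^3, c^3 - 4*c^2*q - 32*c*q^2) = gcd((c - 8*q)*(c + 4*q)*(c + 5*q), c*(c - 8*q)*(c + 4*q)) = -c^2 + 4*c*q + 32*q^2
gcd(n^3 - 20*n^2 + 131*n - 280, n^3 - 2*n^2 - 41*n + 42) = n - 7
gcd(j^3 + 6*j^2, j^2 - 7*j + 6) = 1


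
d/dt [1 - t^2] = -2*t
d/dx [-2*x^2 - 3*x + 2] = -4*x - 3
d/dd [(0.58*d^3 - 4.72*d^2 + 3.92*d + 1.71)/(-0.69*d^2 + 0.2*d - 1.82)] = (-0.4002*d^4 + 0.232*d^3 - 1.406*d^2 + 19.5406*d - 7.4764)/(0.4761*d^4 - 0.276*d^3 + 2.5516*d^2 - 0.728*d + 3.3124)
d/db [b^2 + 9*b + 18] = 2*b + 9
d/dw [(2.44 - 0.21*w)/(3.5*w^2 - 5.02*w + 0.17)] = (0.735*w^2 - 17.08*w + 12.2131)/(12.25*w^4 - 35.14*w^3 + 26.3904*w^2 - 1.7068*w + 0.0289)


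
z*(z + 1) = z^2 + z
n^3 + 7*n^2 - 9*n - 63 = (n - 3)*(n + 3)*(n + 7)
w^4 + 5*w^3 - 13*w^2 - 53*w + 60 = (w - 3)*(w - 1)*(w + 4)*(w + 5)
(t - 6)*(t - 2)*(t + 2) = t^3 - 6*t^2 - 4*t + 24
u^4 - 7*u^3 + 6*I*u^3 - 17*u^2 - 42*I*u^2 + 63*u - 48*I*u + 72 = (u - 8)*(u + 1)*(u + 3*I)^2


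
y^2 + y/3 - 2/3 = (y - 2/3)*(y + 1)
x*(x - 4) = x^2 - 4*x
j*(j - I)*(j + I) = j^3 + j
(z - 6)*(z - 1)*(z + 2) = z^3 - 5*z^2 - 8*z + 12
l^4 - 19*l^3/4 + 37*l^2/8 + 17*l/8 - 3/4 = (l - 3)*(l - 2)*(l - 1/4)*(l + 1/2)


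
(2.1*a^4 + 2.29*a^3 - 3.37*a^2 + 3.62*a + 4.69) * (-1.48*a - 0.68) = -3.108*a^5 - 4.8172*a^4 + 3.4304*a^3 - 3.066*a^2 - 9.4028*a - 3.1892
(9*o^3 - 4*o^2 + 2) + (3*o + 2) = 9*o^3 - 4*o^2 + 3*o + 4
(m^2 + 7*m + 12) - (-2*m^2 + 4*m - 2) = 3*m^2 + 3*m + 14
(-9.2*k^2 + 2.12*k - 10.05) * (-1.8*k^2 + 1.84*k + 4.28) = 16.56*k^4 - 20.744*k^3 - 17.3852*k^2 - 9.4184*k - 43.014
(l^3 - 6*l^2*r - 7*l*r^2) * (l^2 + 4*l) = l^5 - 6*l^4*r + 4*l^4 - 7*l^3*r^2 - 24*l^3*r - 28*l^2*r^2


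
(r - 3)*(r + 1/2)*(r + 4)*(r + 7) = r^4 + 17*r^3/2 - r^2 - 173*r/2 - 42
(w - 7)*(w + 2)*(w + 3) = w^3 - 2*w^2 - 29*w - 42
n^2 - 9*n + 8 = (n - 8)*(n - 1)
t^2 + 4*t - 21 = (t - 3)*(t + 7)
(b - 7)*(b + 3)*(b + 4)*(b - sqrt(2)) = b^4 - sqrt(2)*b^3 - 37*b^2 - 84*b + 37*sqrt(2)*b + 84*sqrt(2)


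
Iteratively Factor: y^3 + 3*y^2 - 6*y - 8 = (y + 4)*(y^2 - y - 2) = (y - 2)*(y + 4)*(y + 1)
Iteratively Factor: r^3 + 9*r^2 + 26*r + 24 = (r + 4)*(r^2 + 5*r + 6) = (r + 3)*(r + 4)*(r + 2)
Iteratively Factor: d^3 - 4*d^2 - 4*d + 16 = (d - 4)*(d^2 - 4) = (d - 4)*(d - 2)*(d + 2)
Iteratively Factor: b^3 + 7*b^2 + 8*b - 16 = (b + 4)*(b^2 + 3*b - 4) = (b + 4)^2*(b - 1)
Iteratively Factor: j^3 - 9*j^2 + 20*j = (j - 4)*(j^2 - 5*j) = (j - 5)*(j - 4)*(j)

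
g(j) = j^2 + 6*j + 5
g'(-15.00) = -24.00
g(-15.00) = 140.00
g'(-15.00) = -24.00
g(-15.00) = 140.00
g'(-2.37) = 1.26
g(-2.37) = -3.60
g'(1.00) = 8.00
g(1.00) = 12.00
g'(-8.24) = -10.48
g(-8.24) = 23.46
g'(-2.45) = 1.10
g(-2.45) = -3.70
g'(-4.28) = -2.56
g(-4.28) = -2.36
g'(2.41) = 10.82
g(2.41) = 25.27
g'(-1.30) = 3.40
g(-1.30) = -1.11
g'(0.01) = 6.02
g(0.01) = 5.06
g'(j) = 2*j + 6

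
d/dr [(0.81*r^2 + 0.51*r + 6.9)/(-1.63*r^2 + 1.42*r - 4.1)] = (1.9815*r^2 + 15.852*r - 11.889)/(2.6569*r^4 - 4.6292*r^3 + 15.3824*r^2 - 11.644*r + 16.81)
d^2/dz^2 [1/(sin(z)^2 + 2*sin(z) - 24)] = 2*(-2*sin(z)^4 - 3*sin(z)^3 - 47*sin(z)^2 - 18*sin(z) + 28)/(sin(z)^2 + 2*sin(z) - 24)^3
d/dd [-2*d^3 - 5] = -6*d^2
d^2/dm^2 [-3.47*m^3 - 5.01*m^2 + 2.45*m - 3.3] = -20.82*m - 10.02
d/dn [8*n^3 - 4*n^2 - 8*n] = 24*n^2 - 8*n - 8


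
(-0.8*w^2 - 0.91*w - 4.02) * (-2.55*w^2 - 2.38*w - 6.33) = 2.04*w^4 + 4.2245*w^3 + 17.4808*w^2 + 15.3279*w + 25.4466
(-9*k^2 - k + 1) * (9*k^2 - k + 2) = -81*k^4 - 8*k^2 - 3*k + 2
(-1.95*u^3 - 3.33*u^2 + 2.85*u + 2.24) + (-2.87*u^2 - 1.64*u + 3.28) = -1.95*u^3 - 6.2*u^2 + 1.21*u + 5.52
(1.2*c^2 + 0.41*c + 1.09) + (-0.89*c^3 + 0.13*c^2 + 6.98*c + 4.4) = -0.89*c^3 + 1.33*c^2 + 7.39*c + 5.49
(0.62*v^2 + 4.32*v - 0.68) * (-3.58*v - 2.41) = -2.2196*v^3 - 16.9598*v^2 - 7.9768*v + 1.6388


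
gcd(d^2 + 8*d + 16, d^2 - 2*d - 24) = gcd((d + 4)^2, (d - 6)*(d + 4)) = d + 4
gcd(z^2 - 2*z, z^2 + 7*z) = z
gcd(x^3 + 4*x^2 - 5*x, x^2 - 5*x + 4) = x - 1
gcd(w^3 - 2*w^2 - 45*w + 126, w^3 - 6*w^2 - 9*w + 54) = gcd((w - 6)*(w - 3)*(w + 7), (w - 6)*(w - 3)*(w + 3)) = w^2 - 9*w + 18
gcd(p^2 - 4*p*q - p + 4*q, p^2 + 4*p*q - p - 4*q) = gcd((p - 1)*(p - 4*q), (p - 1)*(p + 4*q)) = p - 1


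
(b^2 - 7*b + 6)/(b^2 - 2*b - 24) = (b - 1)/(b + 4)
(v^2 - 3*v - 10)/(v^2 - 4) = (v - 5)/(v - 2)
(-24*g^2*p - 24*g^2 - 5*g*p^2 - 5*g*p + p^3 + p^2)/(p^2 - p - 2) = (-24*g^2 - 5*g*p + p^2)/(p - 2)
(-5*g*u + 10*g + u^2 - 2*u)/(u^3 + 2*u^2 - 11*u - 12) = (-5*g*u + 10*g + u^2 - 2*u)/(u^3 + 2*u^2 - 11*u - 12)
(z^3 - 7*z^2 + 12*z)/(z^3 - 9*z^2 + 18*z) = (z - 4)/(z - 6)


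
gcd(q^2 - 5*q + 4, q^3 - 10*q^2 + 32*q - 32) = q - 4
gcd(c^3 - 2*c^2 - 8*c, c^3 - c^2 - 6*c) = c^2 + 2*c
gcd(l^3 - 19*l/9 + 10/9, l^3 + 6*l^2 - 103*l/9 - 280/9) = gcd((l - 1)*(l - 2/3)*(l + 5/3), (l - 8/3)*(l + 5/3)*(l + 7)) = l + 5/3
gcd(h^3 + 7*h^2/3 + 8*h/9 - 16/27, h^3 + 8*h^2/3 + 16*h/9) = h^2 + 8*h/3 + 16/9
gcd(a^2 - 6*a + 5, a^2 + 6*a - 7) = a - 1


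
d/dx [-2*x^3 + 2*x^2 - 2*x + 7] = -6*x^2 + 4*x - 2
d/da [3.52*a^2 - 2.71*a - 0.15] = 7.04*a - 2.71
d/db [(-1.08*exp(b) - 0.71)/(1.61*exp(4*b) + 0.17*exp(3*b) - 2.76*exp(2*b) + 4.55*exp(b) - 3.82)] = (5.2164*exp(4*b) + 4.9396*exp(3*b) - 2.6187*exp(2*b) - 3.9192*exp(b) + 7.3561)*exp(b)/(2.5921*exp(8*b) + 0.5474*exp(7*b) - 8.8583*exp(6*b) + 13.7126*exp(5*b) - 3.1358*exp(4*b) - 26.4148*exp(3*b) + 41.7889*exp(2*b) - 34.762*exp(b) + 14.5924)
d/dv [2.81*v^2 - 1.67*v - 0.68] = 5.62*v - 1.67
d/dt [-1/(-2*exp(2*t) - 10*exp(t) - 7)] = (-4*exp(t) - 10)*exp(t)/(2*exp(2*t) + 10*exp(t) + 7)^2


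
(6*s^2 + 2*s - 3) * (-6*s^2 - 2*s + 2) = -36*s^4 - 24*s^3 + 26*s^2 + 10*s - 6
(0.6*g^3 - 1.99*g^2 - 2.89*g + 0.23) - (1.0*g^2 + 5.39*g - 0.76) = 0.6*g^3 - 2.99*g^2 - 8.28*g + 0.99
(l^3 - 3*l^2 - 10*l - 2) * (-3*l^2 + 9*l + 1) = -3*l^5 + 18*l^4 + 4*l^3 - 87*l^2 - 28*l - 2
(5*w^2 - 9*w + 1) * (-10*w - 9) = -50*w^3 + 45*w^2 + 71*w - 9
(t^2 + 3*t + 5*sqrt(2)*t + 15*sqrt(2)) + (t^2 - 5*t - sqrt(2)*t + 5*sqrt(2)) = 2*t^2 - 2*t + 4*sqrt(2)*t + 20*sqrt(2)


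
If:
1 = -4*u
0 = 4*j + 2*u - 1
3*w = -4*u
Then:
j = 3/8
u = -1/4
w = 1/3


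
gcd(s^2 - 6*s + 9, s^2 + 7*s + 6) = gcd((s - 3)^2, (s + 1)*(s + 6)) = 1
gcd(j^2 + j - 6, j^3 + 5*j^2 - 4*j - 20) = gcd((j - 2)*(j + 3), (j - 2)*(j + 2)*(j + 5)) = j - 2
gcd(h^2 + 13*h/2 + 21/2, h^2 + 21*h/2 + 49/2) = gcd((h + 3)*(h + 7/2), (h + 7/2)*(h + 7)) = h + 7/2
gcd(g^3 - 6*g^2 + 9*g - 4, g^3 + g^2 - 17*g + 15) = g - 1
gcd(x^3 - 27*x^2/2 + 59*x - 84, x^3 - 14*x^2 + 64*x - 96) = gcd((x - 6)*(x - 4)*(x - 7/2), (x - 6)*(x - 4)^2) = x^2 - 10*x + 24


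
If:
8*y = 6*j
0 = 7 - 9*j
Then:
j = 7/9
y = 7/12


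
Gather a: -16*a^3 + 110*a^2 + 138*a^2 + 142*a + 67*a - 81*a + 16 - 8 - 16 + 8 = -16*a^3 + 248*a^2 + 128*a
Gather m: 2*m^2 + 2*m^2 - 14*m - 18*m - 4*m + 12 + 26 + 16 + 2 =4*m^2 - 36*m + 56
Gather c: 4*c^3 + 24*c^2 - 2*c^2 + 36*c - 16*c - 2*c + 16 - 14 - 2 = 4*c^3 + 22*c^2 + 18*c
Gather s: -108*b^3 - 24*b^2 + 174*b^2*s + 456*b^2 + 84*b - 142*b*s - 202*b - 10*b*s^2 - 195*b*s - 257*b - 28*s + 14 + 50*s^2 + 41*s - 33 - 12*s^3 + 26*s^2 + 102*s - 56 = -108*b^3 + 432*b^2 - 375*b - 12*s^3 + s^2*(76 - 10*b) + s*(174*b^2 - 337*b + 115) - 75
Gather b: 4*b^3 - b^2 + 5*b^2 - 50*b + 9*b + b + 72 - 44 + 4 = 4*b^3 + 4*b^2 - 40*b + 32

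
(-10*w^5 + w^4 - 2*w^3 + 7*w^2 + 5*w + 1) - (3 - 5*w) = -10*w^5 + w^4 - 2*w^3 + 7*w^2 + 10*w - 2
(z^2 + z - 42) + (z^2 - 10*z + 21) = 2*z^2 - 9*z - 21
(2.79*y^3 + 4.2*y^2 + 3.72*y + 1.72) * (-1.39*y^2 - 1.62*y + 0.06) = -3.8781*y^5 - 10.3578*y^4 - 11.8074*y^3 - 8.1652*y^2 - 2.5632*y + 0.1032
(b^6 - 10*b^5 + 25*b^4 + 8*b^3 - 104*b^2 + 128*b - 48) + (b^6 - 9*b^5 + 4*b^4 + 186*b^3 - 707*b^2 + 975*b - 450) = 2*b^6 - 19*b^5 + 29*b^4 + 194*b^3 - 811*b^2 + 1103*b - 498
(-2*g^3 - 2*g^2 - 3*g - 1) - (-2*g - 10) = -2*g^3 - 2*g^2 - g + 9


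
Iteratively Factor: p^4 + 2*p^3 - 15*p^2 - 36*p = (p + 3)*(p^3 - p^2 - 12*p) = (p - 4)*(p + 3)*(p^2 + 3*p) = (p - 4)*(p + 3)^2*(p)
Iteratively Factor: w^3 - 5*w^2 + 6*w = (w)*(w^2 - 5*w + 6) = w*(w - 3)*(w - 2)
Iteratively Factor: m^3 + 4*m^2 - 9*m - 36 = (m + 3)*(m^2 + m - 12) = (m - 3)*(m + 3)*(m + 4)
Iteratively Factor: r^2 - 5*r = (r - 5)*(r)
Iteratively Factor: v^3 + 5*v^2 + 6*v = (v + 3)*(v^2 + 2*v) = (v + 2)*(v + 3)*(v)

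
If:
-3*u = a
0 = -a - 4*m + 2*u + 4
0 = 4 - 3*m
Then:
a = -4/5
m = 4/3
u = 4/15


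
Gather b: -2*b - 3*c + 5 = -2*b - 3*c + 5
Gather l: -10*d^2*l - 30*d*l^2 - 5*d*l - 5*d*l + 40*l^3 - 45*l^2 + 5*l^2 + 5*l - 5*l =40*l^3 + l^2*(-30*d - 40) + l*(-10*d^2 - 10*d)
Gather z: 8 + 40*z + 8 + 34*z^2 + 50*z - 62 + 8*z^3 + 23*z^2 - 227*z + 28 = 8*z^3 + 57*z^2 - 137*z - 18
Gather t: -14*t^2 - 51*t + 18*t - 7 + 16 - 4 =-14*t^2 - 33*t + 5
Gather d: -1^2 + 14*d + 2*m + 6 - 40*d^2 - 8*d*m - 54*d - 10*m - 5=-40*d^2 + d*(-8*m - 40) - 8*m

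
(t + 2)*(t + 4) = t^2 + 6*t + 8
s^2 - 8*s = s*(s - 8)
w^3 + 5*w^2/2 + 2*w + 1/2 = (w + 1/2)*(w + 1)^2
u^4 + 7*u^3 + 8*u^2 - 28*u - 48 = (u - 2)*(u + 2)*(u + 3)*(u + 4)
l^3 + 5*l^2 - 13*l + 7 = (l - 1)^2*(l + 7)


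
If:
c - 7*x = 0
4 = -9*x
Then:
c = -28/9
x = -4/9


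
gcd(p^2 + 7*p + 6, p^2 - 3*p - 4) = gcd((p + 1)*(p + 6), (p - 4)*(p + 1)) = p + 1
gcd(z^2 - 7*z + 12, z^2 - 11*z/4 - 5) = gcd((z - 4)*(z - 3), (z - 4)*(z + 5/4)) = z - 4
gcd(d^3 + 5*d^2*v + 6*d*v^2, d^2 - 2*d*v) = d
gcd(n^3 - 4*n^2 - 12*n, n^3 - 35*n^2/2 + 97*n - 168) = n - 6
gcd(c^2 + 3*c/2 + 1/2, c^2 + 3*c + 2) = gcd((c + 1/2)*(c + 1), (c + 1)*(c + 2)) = c + 1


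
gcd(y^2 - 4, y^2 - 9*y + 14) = y - 2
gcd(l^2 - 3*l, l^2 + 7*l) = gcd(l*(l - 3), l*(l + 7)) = l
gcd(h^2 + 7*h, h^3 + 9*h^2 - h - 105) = h + 7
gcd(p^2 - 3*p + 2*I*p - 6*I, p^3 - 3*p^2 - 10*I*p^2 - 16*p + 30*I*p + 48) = p - 3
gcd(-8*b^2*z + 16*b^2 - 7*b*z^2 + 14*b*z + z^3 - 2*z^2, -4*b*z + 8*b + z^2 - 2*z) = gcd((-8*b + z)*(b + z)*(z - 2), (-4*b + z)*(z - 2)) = z - 2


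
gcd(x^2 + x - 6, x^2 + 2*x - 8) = x - 2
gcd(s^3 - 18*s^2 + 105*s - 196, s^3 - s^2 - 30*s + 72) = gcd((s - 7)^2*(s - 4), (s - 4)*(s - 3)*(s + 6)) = s - 4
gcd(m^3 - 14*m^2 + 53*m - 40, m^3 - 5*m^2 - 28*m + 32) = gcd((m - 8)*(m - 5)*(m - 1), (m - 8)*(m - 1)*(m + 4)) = m^2 - 9*m + 8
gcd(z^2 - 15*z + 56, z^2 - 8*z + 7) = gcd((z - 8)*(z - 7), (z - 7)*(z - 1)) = z - 7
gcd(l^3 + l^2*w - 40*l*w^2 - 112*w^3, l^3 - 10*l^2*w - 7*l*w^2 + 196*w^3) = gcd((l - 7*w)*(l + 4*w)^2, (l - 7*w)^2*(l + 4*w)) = -l^2 + 3*l*w + 28*w^2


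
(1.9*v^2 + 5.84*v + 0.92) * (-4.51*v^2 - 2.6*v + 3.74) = -8.569*v^4 - 31.2784*v^3 - 12.2272*v^2 + 19.4496*v + 3.4408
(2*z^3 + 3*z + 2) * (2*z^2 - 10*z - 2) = 4*z^5 - 20*z^4 + 2*z^3 - 26*z^2 - 26*z - 4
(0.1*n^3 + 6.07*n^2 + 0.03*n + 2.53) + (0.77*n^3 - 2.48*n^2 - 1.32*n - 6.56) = 0.87*n^3 + 3.59*n^2 - 1.29*n - 4.03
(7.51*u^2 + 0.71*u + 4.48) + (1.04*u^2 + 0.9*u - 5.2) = 8.55*u^2 + 1.61*u - 0.72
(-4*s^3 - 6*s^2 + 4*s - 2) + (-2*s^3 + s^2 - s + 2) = -6*s^3 - 5*s^2 + 3*s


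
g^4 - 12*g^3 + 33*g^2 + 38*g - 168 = (g - 7)*(g - 4)*(g - 3)*(g + 2)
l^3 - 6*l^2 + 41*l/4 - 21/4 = (l - 7/2)*(l - 3/2)*(l - 1)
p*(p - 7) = p^2 - 7*p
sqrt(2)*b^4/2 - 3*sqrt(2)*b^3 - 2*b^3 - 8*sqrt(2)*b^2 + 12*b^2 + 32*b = b*(b - 8)*(b - 2*sqrt(2))*(sqrt(2)*b/2 + sqrt(2))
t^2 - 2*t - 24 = (t - 6)*(t + 4)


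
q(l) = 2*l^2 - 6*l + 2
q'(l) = 4*l - 6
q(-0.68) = 7.00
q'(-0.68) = -8.72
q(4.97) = 21.58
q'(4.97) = 13.88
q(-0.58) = 6.15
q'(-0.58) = -8.32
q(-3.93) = 56.47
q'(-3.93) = -21.72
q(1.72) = -2.40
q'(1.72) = 0.88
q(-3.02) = 38.36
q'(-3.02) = -18.08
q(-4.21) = 62.71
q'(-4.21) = -22.84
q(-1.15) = 11.54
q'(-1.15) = -10.60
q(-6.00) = 110.00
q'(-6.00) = -30.00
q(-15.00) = 542.00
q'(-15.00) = -66.00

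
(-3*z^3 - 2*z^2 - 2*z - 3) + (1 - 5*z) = -3*z^3 - 2*z^2 - 7*z - 2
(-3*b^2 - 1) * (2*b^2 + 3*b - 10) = -6*b^4 - 9*b^3 + 28*b^2 - 3*b + 10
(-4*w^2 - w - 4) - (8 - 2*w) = -4*w^2 + w - 12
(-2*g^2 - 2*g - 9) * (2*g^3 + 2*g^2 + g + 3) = -4*g^5 - 8*g^4 - 24*g^3 - 26*g^2 - 15*g - 27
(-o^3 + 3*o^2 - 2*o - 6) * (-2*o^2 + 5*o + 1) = 2*o^5 - 11*o^4 + 18*o^3 + 5*o^2 - 32*o - 6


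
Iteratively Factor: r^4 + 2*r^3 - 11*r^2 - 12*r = (r + 4)*(r^3 - 2*r^2 - 3*r) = r*(r + 4)*(r^2 - 2*r - 3) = r*(r + 1)*(r + 4)*(r - 3)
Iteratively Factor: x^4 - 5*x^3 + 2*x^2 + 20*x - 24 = (x - 2)*(x^3 - 3*x^2 - 4*x + 12) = (x - 2)^2*(x^2 - x - 6) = (x - 2)^2*(x + 2)*(x - 3)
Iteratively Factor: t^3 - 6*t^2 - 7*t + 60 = (t - 5)*(t^2 - t - 12) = (t - 5)*(t + 3)*(t - 4)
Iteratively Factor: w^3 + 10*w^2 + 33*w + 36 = (w + 3)*(w^2 + 7*w + 12) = (w + 3)^2*(w + 4)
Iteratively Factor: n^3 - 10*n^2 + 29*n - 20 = (n - 5)*(n^2 - 5*n + 4) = (n - 5)*(n - 1)*(n - 4)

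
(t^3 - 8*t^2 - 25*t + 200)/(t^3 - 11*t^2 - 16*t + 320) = (t - 5)/(t - 8)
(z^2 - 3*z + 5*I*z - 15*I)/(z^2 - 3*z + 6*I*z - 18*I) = (z + 5*I)/(z + 6*I)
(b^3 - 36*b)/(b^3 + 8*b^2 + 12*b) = (b - 6)/(b + 2)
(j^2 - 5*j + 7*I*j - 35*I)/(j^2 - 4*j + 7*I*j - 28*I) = (j - 5)/(j - 4)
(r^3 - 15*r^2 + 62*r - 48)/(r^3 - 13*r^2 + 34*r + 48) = (r - 1)/(r + 1)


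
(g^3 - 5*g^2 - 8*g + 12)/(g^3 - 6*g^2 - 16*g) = (g^2 - 7*g + 6)/(g*(g - 8))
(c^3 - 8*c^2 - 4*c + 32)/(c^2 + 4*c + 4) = (c^2 - 10*c + 16)/(c + 2)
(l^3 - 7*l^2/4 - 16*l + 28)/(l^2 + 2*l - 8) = (l^2 - 23*l/4 + 7)/(l - 2)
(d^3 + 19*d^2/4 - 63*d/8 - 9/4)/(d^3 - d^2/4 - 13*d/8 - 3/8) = (d + 6)/(d + 1)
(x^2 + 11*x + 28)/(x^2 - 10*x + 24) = (x^2 + 11*x + 28)/(x^2 - 10*x + 24)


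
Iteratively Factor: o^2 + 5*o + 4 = (o + 4)*(o + 1)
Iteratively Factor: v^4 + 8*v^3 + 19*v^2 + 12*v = (v + 1)*(v^3 + 7*v^2 + 12*v) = v*(v + 1)*(v^2 + 7*v + 12) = v*(v + 1)*(v + 4)*(v + 3)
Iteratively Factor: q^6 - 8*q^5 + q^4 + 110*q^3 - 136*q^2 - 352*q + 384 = (q + 3)*(q^5 - 11*q^4 + 34*q^3 + 8*q^2 - 160*q + 128) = (q - 4)*(q + 3)*(q^4 - 7*q^3 + 6*q^2 + 32*q - 32) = (q - 4)^2*(q + 3)*(q^3 - 3*q^2 - 6*q + 8) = (q - 4)^2*(q + 2)*(q + 3)*(q^2 - 5*q + 4) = (q - 4)^2*(q - 1)*(q + 2)*(q + 3)*(q - 4)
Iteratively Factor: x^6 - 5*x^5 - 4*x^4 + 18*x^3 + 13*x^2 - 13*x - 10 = (x + 1)*(x^5 - 6*x^4 + 2*x^3 + 16*x^2 - 3*x - 10) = (x - 2)*(x + 1)*(x^4 - 4*x^3 - 6*x^2 + 4*x + 5) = (x - 2)*(x - 1)*(x + 1)*(x^3 - 3*x^2 - 9*x - 5) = (x - 5)*(x - 2)*(x - 1)*(x + 1)*(x^2 + 2*x + 1) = (x - 5)*(x - 2)*(x - 1)*(x + 1)^2*(x + 1)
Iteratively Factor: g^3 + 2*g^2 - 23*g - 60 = (g + 3)*(g^2 - g - 20) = (g + 3)*(g + 4)*(g - 5)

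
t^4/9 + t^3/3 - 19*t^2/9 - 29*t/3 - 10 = (t/3 + 1)^2*(t - 5)*(t + 2)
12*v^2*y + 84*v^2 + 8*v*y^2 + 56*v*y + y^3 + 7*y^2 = (2*v + y)*(6*v + y)*(y + 7)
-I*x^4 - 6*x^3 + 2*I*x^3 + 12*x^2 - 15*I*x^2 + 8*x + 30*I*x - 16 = (x - 2)*(x - 8*I)*(x + I)*(-I*x + 1)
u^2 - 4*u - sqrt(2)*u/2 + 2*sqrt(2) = (u - 4)*(u - sqrt(2)/2)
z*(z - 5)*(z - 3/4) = z^3 - 23*z^2/4 + 15*z/4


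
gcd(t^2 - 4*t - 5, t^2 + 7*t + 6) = t + 1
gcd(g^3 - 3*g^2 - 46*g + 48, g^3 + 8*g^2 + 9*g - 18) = g^2 + 5*g - 6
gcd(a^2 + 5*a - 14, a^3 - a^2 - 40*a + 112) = a + 7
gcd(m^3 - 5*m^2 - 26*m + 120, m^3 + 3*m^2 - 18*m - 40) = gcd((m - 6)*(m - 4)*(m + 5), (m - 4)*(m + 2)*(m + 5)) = m^2 + m - 20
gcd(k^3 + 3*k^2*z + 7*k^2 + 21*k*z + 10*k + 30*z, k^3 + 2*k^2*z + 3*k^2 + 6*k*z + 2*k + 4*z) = k + 2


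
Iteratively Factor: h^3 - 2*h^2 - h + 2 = (h + 1)*(h^2 - 3*h + 2) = (h - 1)*(h + 1)*(h - 2)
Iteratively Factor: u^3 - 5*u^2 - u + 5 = (u - 5)*(u^2 - 1) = (u - 5)*(u - 1)*(u + 1)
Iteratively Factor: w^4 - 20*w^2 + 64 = (w - 4)*(w^3 + 4*w^2 - 4*w - 16) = (w - 4)*(w - 2)*(w^2 + 6*w + 8) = (w - 4)*(w - 2)*(w + 4)*(w + 2)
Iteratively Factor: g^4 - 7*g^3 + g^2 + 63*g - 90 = (g - 2)*(g^3 - 5*g^2 - 9*g + 45) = (g - 5)*(g - 2)*(g^2 - 9) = (g - 5)*(g - 3)*(g - 2)*(g + 3)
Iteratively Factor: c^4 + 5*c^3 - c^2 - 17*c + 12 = (c - 1)*(c^3 + 6*c^2 + 5*c - 12) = (c - 1)^2*(c^2 + 7*c + 12) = (c - 1)^2*(c + 4)*(c + 3)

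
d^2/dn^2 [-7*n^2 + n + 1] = -14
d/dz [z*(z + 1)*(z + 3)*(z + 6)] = 4*z^3 + 30*z^2 + 54*z + 18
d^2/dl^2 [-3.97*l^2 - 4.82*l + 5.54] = -7.94000000000000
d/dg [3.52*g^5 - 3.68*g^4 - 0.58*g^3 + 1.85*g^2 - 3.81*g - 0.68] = 17.6*g^4 - 14.72*g^3 - 1.74*g^2 + 3.7*g - 3.81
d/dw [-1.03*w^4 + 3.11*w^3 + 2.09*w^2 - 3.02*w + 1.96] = -4.12*w^3 + 9.33*w^2 + 4.18*w - 3.02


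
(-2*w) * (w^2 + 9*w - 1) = -2*w^3 - 18*w^2 + 2*w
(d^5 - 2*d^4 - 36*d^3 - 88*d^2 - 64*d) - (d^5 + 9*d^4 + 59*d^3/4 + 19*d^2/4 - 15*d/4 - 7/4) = -11*d^4 - 203*d^3/4 - 371*d^2/4 - 241*d/4 + 7/4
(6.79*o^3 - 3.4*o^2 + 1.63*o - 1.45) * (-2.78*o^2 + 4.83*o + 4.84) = -18.8762*o^5 + 42.2477*o^4 + 11.9102*o^3 - 4.5521*o^2 + 0.885699999999999*o - 7.018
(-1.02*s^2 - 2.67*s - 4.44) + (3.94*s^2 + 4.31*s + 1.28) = 2.92*s^2 + 1.64*s - 3.16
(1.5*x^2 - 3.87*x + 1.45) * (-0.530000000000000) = -0.795*x^2 + 2.0511*x - 0.7685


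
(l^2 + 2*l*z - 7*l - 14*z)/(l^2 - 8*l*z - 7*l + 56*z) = (-l - 2*z)/(-l + 8*z)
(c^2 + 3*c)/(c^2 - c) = (c + 3)/(c - 1)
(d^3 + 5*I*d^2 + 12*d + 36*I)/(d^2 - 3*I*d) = d + 8*I - 12/d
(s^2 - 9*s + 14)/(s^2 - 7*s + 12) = (s^2 - 9*s + 14)/(s^2 - 7*s + 12)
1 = 1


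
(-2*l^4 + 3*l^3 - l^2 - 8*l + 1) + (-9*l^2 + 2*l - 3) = -2*l^4 + 3*l^3 - 10*l^2 - 6*l - 2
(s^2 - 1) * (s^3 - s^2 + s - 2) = s^5 - s^4 - s^2 - s + 2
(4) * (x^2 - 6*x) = 4*x^2 - 24*x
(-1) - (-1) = 0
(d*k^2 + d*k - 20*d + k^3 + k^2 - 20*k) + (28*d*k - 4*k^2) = d*k^2 + 29*d*k - 20*d + k^3 - 3*k^2 - 20*k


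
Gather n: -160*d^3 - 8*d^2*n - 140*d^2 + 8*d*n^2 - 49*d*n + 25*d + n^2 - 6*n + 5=-160*d^3 - 140*d^2 + 25*d + n^2*(8*d + 1) + n*(-8*d^2 - 49*d - 6) + 5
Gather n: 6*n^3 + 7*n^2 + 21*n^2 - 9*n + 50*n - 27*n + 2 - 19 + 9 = 6*n^3 + 28*n^2 + 14*n - 8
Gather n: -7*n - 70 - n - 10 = -8*n - 80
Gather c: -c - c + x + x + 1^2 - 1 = -2*c + 2*x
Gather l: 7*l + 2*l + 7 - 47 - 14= 9*l - 54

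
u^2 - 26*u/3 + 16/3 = (u - 8)*(u - 2/3)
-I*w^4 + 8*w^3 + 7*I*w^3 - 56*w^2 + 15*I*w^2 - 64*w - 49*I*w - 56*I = (w - 8)*(w + 1)*(w + 7*I)*(-I*w + 1)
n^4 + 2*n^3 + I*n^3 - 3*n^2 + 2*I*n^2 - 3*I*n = n*(n - 1)*(n + 3)*(n + I)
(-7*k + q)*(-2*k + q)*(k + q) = 14*k^3 + 5*k^2*q - 8*k*q^2 + q^3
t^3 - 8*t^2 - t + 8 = (t - 8)*(t - 1)*(t + 1)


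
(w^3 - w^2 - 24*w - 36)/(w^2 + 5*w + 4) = (w^3 - w^2 - 24*w - 36)/(w^2 + 5*w + 4)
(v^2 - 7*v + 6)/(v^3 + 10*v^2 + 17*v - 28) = (v - 6)/(v^2 + 11*v + 28)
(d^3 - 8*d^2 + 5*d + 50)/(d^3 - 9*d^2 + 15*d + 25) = (d + 2)/(d + 1)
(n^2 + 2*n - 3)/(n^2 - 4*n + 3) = (n + 3)/(n - 3)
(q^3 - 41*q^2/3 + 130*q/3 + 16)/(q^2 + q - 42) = (3*q^2 - 23*q - 8)/(3*(q + 7))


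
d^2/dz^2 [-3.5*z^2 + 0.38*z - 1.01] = -7.00000000000000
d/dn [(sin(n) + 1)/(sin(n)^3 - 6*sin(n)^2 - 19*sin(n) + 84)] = (-2*sin(n)^3 + 3*sin(n)^2 + 12*sin(n) + 103)*cos(n)/(sin(n)^3 - 6*sin(n)^2 - 19*sin(n) + 84)^2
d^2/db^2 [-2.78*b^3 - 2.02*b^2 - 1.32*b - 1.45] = -16.68*b - 4.04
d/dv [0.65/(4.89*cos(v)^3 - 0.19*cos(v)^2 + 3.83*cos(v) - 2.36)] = (9.5355*cos(v)^2 - 0.247*cos(v) + 2.4895)*sin(v)/(4.89*cos(v)^3 - 0.19*cos(v)^2 + 3.83*cos(v) - 2.36)^2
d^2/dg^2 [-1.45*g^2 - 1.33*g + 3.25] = -2.90000000000000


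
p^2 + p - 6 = (p - 2)*(p + 3)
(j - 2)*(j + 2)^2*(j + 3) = j^4 + 5*j^3 + 2*j^2 - 20*j - 24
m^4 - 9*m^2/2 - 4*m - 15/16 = (m - 5/2)*(m + 1/2)^2*(m + 3/2)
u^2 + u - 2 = (u - 1)*(u + 2)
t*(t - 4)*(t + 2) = t^3 - 2*t^2 - 8*t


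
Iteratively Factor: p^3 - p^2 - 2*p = (p + 1)*(p^2 - 2*p) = (p - 2)*(p + 1)*(p)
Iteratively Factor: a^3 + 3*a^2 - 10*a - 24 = (a + 2)*(a^2 + a - 12) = (a + 2)*(a + 4)*(a - 3)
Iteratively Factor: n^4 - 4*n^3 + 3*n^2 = (n - 3)*(n^3 - n^2) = (n - 3)*(n - 1)*(n^2) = n*(n - 3)*(n - 1)*(n)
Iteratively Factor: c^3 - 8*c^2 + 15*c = (c - 3)*(c^2 - 5*c) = (c - 5)*(c - 3)*(c)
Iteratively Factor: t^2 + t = (t + 1)*(t)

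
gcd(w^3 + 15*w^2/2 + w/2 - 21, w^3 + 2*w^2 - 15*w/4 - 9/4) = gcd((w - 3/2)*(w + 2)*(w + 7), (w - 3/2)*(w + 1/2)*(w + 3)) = w - 3/2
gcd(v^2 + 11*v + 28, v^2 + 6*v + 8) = v + 4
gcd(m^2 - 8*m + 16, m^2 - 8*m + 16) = m^2 - 8*m + 16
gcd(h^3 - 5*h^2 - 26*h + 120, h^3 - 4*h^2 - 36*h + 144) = h^2 - 10*h + 24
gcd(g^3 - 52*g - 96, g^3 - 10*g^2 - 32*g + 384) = g^2 - 2*g - 48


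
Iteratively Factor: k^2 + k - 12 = (k - 3)*(k + 4)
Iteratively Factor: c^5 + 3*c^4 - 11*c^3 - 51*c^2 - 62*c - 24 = (c - 4)*(c^4 + 7*c^3 + 17*c^2 + 17*c + 6) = (c - 4)*(c + 3)*(c^3 + 4*c^2 + 5*c + 2) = (c - 4)*(c + 1)*(c + 3)*(c^2 + 3*c + 2) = (c - 4)*(c + 1)*(c + 2)*(c + 3)*(c + 1)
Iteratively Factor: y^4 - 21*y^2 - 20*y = (y - 5)*(y^3 + 5*y^2 + 4*y) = (y - 5)*(y + 1)*(y^2 + 4*y) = (y - 5)*(y + 1)*(y + 4)*(y)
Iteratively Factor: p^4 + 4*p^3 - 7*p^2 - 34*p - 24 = (p + 2)*(p^3 + 2*p^2 - 11*p - 12) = (p + 2)*(p + 4)*(p^2 - 2*p - 3) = (p - 3)*(p + 2)*(p + 4)*(p + 1)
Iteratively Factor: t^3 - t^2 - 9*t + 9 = (t - 1)*(t^2 - 9) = (t - 3)*(t - 1)*(t + 3)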